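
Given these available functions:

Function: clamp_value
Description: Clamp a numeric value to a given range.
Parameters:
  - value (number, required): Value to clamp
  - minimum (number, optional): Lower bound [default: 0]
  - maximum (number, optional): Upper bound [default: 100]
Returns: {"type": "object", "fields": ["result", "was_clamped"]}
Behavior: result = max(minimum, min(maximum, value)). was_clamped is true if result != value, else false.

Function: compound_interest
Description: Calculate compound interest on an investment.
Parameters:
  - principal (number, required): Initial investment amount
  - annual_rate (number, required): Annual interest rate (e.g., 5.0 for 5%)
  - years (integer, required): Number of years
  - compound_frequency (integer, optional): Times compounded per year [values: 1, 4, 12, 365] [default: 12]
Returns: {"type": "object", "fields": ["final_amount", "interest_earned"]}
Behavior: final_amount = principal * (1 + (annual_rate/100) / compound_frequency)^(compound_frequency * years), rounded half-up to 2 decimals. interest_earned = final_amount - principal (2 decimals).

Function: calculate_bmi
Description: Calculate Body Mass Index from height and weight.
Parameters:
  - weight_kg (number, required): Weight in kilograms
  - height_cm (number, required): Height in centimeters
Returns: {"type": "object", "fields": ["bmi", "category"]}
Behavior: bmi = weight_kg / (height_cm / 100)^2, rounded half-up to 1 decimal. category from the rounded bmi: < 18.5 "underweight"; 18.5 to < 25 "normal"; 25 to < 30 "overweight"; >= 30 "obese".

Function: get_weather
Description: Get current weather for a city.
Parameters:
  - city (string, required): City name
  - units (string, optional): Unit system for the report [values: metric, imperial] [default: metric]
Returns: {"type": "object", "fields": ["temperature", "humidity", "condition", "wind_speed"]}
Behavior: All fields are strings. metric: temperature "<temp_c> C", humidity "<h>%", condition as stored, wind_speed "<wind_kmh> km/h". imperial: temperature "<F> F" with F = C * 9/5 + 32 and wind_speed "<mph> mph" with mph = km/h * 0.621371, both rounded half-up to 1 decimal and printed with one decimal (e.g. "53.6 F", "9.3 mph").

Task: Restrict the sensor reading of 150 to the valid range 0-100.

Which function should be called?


The task needs a function whose description is: Clamp a numeric value to a given range.
clamp_value


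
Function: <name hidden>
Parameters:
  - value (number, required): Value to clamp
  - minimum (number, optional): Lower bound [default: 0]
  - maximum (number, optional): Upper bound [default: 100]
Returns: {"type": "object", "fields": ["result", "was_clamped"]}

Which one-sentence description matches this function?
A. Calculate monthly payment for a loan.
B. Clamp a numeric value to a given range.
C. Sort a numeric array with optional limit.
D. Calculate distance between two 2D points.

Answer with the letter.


Parameters value, minimum, maximum and return ["result", "was_clamped"] fit: Clamp a numeric value to a given range.
B


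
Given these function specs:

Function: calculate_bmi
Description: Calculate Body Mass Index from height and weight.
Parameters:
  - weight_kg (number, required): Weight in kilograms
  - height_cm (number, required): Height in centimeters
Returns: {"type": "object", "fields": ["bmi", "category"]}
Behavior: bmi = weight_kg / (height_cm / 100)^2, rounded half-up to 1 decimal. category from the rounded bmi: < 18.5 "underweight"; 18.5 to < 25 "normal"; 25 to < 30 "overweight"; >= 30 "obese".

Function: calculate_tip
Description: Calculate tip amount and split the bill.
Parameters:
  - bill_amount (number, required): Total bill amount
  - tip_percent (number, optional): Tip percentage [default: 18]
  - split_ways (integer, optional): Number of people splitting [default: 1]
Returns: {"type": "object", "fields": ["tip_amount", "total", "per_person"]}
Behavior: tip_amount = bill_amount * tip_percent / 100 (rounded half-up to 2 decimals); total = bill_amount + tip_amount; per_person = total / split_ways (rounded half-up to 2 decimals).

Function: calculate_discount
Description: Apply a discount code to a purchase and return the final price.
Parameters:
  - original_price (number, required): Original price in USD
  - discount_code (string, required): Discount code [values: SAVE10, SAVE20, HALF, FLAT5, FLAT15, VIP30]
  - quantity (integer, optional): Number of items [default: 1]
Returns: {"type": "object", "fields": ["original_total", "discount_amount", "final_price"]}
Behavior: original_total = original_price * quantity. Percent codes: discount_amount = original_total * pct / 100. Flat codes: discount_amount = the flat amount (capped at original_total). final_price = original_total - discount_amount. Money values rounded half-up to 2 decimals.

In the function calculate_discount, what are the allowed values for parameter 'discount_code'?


The calculate_discount spec declares:
  - discount_code (string, required): Discount code [values: SAVE10, SAVE20, HALF, FLAT5, FLAT15, VIP30]
Allowed values:
SAVE10, SAVE20, HALF, FLAT5, FLAT15, VIP30


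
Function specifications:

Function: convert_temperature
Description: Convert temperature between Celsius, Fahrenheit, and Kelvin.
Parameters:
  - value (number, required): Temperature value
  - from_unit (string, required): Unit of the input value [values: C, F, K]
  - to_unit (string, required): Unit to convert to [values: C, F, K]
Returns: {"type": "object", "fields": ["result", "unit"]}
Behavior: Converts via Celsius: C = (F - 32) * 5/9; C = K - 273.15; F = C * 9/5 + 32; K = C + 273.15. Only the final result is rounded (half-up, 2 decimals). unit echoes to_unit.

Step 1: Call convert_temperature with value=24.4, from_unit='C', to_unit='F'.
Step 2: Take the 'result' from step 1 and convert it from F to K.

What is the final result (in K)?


Step 1: convert_temperature(value=24.4, from_unit=C, to_unit=F)
  Input already in C: 24.4
  To F: 24.4 * 9/5 + 32 = 75.92
  Round to 2 decimals: 75.92
  -> result = 75.92 F
Step 2: convert_temperature(value=75.92, from_unit=F, to_unit=K)
  To C: (75.92 - 32) * 5/9 = 24.4
  To K: 24.4 + 273.15 = 297.55
  Round to 2 decimals: 297.55
  -> result = 297.55 K
297.55 K


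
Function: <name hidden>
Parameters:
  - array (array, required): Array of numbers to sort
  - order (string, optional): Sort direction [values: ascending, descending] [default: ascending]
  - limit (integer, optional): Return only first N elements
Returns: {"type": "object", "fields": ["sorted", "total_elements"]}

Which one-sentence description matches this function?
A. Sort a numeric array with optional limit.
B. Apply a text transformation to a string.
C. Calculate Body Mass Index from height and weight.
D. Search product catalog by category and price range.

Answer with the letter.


Parameters array, order, limit and return ["sorted", "total_elements"] fit: Sort a numeric array with optional limit.
A


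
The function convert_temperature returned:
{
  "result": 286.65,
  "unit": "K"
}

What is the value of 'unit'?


K


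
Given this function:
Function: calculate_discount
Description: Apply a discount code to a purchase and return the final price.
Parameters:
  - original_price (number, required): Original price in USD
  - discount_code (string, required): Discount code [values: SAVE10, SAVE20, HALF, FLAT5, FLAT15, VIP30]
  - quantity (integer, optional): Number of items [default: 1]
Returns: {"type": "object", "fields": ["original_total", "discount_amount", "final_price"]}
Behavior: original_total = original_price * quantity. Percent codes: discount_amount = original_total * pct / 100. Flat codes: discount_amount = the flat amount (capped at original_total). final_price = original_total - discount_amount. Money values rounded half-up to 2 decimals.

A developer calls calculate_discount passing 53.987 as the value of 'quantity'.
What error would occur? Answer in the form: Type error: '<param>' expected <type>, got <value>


Spec: 'quantity' is declared as integer; 53.987 is a non-integer number.
Type error: 'quantity' expected integer, got 53.987


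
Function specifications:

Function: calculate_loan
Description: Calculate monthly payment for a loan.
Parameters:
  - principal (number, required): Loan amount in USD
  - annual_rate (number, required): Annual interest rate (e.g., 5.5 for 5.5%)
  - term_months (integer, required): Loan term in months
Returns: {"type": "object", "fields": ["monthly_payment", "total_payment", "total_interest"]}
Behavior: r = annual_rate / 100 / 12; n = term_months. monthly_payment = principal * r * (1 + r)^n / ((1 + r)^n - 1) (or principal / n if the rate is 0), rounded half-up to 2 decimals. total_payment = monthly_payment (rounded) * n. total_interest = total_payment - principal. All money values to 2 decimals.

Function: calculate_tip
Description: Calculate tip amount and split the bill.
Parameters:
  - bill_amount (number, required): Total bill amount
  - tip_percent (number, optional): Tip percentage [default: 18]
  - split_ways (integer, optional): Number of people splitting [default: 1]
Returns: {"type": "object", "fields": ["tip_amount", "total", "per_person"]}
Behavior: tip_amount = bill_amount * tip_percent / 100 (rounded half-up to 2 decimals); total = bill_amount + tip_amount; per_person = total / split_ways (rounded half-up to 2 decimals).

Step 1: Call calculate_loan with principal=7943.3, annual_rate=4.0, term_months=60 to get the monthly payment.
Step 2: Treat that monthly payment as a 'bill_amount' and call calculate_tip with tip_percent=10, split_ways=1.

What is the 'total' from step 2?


Step 1: calculate_loan(principal=7943.3, annual_rate=4.0, term_months=60)
  r = 4.0 / 100 / 12 = 0.003333333333 (keep full precision)
  (1 + r)^60 = 1.22099659
  monthly_payment = 7943.3 * 0.003333333333 * 1.22099659 / (1.22099659 - 1) = 146.28796 -> 146.29
  total_payment = 146.29 * 60 = 8777.40
  total_interest = 8777.40 - 7943.30 = 834.10
  -> monthly_payment = 146.29
Step 2: calculate_tip(bill_amount=146.29, tip_percent=10, split_ways=1)
  tip_amount = 146.29 * 10/100 = 14.629 -> 14.63
  total = 146.29 + 14.63 = 160.92
  per_person = 160.92 / 1 = 160.92 -> 160.92
  -> total = 160.92
$160.92


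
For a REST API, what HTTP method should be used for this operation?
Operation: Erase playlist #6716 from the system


GET = read, POST = create, PUT = update/replace, DELETE = remove
This operation is a removal.
DELETE


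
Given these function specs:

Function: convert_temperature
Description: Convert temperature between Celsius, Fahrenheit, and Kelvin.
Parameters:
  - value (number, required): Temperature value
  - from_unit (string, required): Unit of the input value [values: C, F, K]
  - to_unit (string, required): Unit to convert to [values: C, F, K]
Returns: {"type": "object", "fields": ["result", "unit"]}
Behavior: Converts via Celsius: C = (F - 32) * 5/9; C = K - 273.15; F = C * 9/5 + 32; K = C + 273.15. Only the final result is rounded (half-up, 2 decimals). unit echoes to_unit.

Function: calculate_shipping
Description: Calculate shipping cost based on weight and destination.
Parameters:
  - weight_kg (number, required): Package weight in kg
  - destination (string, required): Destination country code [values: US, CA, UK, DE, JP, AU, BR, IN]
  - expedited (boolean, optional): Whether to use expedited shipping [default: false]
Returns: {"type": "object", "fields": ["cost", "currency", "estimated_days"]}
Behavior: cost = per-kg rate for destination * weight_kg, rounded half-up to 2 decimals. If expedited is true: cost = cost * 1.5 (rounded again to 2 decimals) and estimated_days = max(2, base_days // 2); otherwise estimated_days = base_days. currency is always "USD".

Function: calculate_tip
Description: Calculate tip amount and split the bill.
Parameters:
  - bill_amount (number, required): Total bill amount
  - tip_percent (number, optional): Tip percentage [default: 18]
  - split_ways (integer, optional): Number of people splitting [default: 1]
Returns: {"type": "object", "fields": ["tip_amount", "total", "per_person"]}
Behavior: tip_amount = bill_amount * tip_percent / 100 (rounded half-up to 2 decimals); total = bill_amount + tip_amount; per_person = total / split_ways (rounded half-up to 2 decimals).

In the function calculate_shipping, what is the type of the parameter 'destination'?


The calculate_shipping spec declares:
  - destination (string, required): Destination country code [values: US, CA, UK, DE, JP, AU, BR, IN]
Type:
string


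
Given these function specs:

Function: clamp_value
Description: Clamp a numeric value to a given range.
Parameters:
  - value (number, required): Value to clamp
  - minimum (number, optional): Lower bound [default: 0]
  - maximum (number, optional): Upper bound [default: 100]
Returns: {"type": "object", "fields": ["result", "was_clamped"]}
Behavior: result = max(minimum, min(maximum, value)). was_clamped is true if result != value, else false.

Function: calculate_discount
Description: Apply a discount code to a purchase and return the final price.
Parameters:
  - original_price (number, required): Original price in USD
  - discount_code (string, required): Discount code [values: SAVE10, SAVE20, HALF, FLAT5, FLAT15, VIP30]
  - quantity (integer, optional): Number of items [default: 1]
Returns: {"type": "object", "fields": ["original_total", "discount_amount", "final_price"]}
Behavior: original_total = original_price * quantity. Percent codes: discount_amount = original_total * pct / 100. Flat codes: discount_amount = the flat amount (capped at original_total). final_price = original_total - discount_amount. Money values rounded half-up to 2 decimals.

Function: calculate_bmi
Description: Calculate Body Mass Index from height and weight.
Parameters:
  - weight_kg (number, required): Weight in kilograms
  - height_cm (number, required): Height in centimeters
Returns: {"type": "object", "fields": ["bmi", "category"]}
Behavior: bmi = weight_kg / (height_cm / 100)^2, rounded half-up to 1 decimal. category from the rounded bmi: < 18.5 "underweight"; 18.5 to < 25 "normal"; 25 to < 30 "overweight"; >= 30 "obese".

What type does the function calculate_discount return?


The calculate_discount spec declares Returns: {"type": "object", "fields": ["original_total", "discount_amount", "final_price"]}
Type:
object


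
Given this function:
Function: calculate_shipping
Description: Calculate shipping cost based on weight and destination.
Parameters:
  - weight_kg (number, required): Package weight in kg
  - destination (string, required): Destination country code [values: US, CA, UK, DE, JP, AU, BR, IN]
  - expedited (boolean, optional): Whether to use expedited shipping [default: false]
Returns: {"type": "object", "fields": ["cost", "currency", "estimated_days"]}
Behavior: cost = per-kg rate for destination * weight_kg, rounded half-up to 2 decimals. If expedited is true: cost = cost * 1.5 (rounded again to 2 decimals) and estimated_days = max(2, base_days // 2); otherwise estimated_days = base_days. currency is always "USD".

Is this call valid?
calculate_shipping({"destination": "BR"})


Checking required parameters...
Missing required parameter: weight_kg
Invalid - missing required parameter 'weight_kg'


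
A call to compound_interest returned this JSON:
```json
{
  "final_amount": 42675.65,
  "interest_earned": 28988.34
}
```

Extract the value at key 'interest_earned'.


28988.34


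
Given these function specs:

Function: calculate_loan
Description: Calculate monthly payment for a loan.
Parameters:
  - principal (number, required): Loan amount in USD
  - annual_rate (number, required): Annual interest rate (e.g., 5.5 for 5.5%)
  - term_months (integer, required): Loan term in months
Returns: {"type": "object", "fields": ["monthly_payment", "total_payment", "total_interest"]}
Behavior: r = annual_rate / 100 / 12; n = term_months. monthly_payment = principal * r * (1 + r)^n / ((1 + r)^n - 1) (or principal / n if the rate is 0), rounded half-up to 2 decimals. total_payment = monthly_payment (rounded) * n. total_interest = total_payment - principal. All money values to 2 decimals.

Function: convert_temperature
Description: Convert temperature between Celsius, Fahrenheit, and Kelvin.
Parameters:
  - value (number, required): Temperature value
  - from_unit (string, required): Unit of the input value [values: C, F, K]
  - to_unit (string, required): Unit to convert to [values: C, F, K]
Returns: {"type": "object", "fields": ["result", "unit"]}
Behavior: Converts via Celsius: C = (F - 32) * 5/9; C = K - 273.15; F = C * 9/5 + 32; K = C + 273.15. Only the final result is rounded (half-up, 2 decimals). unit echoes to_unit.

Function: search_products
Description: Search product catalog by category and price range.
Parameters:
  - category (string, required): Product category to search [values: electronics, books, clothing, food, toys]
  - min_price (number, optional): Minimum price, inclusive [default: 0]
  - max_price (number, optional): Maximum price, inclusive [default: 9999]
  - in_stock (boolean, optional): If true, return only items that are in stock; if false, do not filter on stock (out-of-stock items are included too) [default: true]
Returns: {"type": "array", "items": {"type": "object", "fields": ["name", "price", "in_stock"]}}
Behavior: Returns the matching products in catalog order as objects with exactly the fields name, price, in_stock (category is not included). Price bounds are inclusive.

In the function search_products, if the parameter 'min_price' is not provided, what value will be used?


The search_products spec declares:
  - min_price (number, optional): Minimum price, inclusive [default: 0]
Default:
0


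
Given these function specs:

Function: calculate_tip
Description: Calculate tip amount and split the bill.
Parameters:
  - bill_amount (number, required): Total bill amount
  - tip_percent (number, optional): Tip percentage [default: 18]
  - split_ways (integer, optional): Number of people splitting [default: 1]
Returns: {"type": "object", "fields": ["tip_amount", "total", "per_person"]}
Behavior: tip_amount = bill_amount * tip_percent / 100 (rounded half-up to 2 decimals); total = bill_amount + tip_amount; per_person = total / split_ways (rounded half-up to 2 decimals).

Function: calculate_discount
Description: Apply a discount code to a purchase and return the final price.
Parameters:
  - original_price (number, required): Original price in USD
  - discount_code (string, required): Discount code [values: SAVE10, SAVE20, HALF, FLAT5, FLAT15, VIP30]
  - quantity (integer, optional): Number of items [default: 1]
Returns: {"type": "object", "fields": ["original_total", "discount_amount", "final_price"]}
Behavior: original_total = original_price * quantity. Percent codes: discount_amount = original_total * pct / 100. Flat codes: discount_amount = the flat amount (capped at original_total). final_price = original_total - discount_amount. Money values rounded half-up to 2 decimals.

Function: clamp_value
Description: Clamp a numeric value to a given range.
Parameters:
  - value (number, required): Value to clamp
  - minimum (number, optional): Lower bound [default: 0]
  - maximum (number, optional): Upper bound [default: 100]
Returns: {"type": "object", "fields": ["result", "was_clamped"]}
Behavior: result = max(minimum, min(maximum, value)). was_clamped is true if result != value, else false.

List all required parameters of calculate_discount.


Parameters of calculate_discount and their required/optional flag:
  original_price: required
  discount_code: required
  quantity: optional
discount_code, original_price


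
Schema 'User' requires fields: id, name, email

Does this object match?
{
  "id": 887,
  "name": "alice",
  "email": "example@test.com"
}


Checking required fields... All present.
Valid - all required fields present


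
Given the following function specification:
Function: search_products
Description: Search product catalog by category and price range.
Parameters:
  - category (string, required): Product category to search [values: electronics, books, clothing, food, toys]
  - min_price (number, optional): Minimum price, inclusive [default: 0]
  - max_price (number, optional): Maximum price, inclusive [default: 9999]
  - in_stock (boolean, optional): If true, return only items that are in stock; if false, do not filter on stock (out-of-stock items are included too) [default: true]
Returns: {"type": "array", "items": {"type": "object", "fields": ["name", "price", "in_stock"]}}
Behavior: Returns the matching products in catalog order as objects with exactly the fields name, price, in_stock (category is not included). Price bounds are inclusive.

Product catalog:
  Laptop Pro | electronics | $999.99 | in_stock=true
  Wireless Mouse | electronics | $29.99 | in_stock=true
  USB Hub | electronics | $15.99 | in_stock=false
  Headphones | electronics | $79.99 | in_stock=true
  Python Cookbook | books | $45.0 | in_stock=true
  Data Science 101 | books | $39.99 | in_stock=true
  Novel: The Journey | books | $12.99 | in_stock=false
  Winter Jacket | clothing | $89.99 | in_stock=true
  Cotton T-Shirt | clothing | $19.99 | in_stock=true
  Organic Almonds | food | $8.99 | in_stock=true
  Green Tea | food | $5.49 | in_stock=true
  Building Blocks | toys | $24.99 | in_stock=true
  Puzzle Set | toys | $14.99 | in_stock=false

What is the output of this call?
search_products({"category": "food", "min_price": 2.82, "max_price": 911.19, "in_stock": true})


Filter: category=food, 2.82 <= price <= 911.19, in-stock only
  Organic Almonds ($8.99): keep
  Green Tea ($5.49): keep
Output:
[{"name": "Organic Almonds", "price": 8.99, "in_stock": true}, {"name": "Green Tea", "price": 5.49, "in_stock": true}]


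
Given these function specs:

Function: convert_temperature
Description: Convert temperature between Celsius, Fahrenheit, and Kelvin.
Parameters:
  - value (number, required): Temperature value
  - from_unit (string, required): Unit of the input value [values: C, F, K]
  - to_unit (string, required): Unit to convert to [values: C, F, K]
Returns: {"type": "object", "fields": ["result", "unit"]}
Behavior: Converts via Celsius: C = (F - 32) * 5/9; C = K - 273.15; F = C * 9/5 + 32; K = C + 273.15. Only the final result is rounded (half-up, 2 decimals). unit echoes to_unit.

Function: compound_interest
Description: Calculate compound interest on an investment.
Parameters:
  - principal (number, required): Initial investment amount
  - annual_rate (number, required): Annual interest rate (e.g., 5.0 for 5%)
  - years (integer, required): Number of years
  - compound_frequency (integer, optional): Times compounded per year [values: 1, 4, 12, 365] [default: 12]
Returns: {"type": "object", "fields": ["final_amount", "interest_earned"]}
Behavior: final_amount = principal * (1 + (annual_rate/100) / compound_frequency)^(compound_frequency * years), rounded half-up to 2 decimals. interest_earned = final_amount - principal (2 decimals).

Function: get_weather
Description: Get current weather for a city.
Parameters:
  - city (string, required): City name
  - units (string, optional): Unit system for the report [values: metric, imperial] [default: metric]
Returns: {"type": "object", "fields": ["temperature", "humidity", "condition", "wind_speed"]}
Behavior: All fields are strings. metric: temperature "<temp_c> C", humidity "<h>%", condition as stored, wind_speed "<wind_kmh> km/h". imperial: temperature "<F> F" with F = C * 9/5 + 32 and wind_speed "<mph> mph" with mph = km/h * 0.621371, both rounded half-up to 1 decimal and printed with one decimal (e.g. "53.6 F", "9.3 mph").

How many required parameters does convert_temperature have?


Parameters of convert_temperature: value (required), from_unit (required), to_unit (required)
Required count:
3


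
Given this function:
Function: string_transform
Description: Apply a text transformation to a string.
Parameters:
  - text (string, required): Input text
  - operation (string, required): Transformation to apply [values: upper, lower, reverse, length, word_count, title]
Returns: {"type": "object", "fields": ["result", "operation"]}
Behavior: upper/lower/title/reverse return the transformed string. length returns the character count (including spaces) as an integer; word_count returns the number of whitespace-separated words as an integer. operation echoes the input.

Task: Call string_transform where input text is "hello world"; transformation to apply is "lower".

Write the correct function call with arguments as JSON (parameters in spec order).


Mapping each described value to its parameter name:
  'Input text' -> text = "hello world"
  'Transformation to apply' -> operation = "lower"
string_transform({"text": "hello world", "operation": "lower"})


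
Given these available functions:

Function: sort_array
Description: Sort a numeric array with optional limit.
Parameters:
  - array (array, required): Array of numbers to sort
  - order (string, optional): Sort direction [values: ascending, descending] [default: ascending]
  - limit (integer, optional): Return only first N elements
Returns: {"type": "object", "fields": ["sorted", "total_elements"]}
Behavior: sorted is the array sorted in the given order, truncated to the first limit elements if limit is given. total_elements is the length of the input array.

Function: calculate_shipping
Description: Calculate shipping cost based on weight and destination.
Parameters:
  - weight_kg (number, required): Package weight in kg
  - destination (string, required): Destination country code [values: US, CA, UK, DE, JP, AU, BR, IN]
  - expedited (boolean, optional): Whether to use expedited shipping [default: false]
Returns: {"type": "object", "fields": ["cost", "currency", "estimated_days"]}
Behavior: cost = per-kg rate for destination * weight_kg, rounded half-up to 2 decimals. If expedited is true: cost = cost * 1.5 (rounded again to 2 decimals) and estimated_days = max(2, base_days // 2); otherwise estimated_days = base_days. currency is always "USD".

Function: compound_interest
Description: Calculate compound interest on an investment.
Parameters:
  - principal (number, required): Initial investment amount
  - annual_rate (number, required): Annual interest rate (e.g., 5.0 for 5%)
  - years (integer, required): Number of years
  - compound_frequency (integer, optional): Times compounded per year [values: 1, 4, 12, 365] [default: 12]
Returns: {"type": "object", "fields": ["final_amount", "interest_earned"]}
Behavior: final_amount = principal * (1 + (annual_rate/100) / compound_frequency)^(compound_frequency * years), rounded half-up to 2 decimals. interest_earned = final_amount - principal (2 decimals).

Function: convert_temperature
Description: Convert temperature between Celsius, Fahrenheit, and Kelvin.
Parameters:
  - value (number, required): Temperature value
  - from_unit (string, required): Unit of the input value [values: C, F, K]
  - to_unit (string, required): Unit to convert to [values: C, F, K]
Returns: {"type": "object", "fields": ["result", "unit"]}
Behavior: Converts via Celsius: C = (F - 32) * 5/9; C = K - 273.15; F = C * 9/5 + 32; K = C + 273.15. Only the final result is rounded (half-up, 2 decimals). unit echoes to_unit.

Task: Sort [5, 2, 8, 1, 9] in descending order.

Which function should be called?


The task needs a function whose description is: Sort a numeric array with optional limit.
sort_array


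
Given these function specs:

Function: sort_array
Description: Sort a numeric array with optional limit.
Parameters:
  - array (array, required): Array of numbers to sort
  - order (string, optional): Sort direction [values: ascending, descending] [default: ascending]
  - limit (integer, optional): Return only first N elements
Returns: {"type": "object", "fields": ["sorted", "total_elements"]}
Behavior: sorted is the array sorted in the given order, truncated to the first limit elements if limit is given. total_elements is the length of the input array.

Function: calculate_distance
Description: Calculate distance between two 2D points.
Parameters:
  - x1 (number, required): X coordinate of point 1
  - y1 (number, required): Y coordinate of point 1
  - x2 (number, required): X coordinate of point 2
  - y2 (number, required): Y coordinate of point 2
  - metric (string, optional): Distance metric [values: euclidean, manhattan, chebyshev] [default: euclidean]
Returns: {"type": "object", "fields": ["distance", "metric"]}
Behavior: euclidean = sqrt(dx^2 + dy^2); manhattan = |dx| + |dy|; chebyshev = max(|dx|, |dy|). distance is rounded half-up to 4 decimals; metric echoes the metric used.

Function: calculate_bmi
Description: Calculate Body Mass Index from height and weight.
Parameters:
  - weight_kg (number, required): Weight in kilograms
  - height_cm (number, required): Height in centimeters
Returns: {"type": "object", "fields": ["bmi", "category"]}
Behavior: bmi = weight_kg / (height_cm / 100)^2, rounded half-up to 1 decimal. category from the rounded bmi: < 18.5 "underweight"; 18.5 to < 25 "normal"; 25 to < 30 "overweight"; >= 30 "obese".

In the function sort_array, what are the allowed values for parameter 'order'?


The sort_array spec declares:
  - order (string, optional): Sort direction [values: ascending, descending] [default: ascending]
Allowed values:
ascending, descending


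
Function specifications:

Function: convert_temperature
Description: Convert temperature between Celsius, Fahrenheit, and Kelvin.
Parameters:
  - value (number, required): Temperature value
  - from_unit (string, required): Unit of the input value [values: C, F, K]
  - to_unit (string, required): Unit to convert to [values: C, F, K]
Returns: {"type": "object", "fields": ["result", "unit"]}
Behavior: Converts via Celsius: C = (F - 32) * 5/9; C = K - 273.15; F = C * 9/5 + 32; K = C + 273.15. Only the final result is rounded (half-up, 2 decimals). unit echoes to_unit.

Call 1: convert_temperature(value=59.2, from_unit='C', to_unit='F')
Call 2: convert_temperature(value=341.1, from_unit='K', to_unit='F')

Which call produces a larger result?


Call 1:
  Input already in C: 59.2
  To F: 59.2 * 9/5 + 32 = 138.56
  Round to 2 decimals: 138.56
  -> 138.56 F
Call 2:
  To C: 341.1 - 273.15 = 67.95
  To F: 67.95 * 9/5 + 32 = 154.31
  Round to 2 decimals: 154.31
  -> 154.31 F
Call 2 (154.31 F)


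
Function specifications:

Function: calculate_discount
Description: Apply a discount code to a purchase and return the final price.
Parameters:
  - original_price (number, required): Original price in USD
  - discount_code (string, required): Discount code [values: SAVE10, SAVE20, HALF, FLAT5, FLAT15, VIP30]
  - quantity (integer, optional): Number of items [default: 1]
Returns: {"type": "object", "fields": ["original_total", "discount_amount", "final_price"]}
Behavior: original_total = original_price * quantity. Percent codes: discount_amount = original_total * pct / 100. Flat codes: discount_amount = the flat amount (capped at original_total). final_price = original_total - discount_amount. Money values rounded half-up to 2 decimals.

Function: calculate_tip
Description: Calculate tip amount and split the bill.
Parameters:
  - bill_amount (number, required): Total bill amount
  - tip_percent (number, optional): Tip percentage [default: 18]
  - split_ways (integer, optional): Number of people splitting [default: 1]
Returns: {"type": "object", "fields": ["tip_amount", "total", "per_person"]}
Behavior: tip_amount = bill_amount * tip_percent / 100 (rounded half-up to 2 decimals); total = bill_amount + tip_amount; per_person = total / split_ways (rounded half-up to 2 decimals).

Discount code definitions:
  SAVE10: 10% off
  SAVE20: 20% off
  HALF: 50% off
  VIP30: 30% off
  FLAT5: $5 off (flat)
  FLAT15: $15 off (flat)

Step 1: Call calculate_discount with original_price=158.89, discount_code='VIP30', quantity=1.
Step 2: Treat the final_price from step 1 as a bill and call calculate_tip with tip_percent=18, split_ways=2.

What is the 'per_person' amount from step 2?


Step 1: calculate_discount(original_price=158.89, discount_code=VIP30, quantity=1)
  original_total = 158.89 * 1 = 158.89
  VIP30 = 30% off: discount_amount = 158.89 * 30/100 = 47.667 -> 47.67
  final_price = 158.89 - 47.67 = 111.22
  -> final_price = 111.22
Step 2: calculate_tip(bill_amount=111.22, tip_percent=18, split_ways=2)
  tip_amount = 111.22 * 18/100 = 20.0196 -> 20.02
  total = 111.22 + 20.02 = 131.24
  per_person = 131.24 / 2 = 65.62 -> 65.62
  -> per_person = 65.62
$65.62


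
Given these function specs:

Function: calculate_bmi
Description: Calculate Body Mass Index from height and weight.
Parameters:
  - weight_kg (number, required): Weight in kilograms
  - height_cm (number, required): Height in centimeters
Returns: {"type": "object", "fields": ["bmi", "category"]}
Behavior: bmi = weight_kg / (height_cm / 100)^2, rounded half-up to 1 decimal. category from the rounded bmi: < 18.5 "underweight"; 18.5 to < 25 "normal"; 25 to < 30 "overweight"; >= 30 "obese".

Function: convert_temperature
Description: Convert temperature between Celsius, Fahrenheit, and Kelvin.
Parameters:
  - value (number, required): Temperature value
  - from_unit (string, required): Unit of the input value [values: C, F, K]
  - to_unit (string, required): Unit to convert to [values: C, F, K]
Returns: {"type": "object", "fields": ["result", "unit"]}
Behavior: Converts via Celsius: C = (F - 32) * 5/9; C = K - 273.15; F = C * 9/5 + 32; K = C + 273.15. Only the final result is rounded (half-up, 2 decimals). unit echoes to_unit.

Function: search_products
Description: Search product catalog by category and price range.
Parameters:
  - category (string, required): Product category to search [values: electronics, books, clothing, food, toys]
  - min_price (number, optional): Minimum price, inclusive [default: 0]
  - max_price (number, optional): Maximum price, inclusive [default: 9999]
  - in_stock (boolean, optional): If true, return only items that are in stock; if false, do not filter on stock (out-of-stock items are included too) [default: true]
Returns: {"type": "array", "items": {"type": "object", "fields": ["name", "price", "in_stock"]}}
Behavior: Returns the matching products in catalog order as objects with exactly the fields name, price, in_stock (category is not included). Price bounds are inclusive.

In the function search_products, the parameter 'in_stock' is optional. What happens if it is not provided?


The search_products spec declares:
  - in_stock (boolean, optional): If true, return only items that are in stock; if false, do not filter on stock (out-of-stock items are included too) [default: true]
It defaults to true


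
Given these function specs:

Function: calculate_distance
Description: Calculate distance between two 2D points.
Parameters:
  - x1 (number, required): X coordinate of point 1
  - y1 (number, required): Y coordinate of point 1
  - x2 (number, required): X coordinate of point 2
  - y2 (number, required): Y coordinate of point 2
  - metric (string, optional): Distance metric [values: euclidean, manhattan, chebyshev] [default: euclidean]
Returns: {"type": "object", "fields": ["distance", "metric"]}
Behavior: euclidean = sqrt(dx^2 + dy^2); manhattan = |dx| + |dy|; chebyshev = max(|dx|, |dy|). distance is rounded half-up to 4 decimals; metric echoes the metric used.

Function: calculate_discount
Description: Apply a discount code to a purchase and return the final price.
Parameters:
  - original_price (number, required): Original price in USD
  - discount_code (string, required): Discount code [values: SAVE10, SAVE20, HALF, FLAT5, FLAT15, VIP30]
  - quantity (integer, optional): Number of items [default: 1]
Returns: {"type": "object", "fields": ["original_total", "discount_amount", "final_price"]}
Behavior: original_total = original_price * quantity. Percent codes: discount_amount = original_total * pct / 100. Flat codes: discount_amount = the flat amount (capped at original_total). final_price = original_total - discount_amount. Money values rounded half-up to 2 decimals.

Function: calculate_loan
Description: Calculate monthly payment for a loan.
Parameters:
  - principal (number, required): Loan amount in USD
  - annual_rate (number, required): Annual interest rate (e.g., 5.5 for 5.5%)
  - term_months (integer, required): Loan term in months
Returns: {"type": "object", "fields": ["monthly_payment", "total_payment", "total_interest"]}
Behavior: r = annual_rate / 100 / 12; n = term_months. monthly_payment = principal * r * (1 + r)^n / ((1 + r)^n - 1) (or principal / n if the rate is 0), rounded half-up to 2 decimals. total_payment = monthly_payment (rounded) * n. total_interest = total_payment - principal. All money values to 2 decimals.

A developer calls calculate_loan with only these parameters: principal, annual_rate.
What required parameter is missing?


Required parameters: principal, annual_rate, term_months
Provided: principal, annual_rate
Missing: term_months
term_months


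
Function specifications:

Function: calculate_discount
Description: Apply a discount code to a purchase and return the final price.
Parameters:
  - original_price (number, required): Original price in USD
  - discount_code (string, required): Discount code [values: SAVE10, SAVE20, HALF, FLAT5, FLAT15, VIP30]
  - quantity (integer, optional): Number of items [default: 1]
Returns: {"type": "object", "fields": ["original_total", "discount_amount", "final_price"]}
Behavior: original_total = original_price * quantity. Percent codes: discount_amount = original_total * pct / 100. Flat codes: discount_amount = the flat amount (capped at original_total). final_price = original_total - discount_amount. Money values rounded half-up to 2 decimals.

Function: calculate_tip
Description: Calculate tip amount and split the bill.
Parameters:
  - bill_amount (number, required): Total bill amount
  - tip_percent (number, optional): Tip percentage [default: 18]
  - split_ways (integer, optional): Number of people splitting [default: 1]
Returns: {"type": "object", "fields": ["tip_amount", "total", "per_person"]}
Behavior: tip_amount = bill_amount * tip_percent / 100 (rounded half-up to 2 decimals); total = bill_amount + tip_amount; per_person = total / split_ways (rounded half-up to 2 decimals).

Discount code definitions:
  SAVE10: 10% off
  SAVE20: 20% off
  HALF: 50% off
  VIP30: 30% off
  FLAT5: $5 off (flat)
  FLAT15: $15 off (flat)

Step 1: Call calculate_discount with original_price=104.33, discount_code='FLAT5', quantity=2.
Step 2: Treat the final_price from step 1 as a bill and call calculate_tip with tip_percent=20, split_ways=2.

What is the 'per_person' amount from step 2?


Step 1: calculate_discount(original_price=104.33, discount_code=FLAT5, quantity=2)
  original_total = 104.33 * 2 = 208.66
  FLAT5 = $5 flat: discount_amount = min(5.00, 208.66) = 5.00
  final_price = 208.66 - 5.00 = 203.66
  -> final_price = 203.66
Step 2: calculate_tip(bill_amount=203.66, tip_percent=20, split_ways=2)
  tip_amount = 203.66 * 20/100 = 40.732 -> 40.73
  total = 203.66 + 40.73 = 244.39
  per_person = 244.39 / 2 = 122.195 -> 122.20
  -> per_person = 122.20
$122.20


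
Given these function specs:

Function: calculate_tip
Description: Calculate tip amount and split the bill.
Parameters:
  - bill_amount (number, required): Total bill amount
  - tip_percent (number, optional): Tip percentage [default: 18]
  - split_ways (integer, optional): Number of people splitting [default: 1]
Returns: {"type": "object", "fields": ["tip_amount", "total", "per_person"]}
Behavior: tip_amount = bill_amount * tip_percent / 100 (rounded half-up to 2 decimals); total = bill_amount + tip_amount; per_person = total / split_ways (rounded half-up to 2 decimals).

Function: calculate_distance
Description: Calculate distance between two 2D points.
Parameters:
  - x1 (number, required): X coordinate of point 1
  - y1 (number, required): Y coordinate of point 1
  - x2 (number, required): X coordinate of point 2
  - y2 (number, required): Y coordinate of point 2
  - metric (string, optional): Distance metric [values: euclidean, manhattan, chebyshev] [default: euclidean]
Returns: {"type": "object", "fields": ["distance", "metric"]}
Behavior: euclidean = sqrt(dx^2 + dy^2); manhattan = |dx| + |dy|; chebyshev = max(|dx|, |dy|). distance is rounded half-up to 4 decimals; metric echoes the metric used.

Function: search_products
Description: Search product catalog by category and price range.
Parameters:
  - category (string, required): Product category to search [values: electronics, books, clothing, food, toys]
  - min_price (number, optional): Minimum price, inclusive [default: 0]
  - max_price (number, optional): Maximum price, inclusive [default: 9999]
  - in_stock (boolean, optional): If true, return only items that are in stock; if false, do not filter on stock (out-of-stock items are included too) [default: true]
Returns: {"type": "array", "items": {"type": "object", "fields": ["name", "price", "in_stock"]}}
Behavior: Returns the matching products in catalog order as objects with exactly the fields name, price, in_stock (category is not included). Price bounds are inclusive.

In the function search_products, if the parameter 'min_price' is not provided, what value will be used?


The search_products spec declares:
  - min_price (number, optional): Minimum price, inclusive [default: 0]
Default:
0
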